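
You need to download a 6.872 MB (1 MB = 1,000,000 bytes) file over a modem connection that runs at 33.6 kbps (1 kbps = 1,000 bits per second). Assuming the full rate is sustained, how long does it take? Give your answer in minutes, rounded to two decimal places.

27.27 minutes

6.872 MB = 6,872,000 bytes = 54,976,000 bits
33.6 kbps = 33,600 bits/s
time = 54,976,000 / 33,600 = 1,636.190 s
1,636.190 s / 60 = 27.27 minutes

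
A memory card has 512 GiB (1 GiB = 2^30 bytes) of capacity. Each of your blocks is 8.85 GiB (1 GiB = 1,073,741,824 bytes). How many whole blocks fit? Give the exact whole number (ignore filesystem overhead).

57

Capacity: 512 GiB = 549,755,813,888 bytes
Per item: 8.85 GiB = 9,502,615,142.4 bytes
⌊549,755,813,888 / 9,502,615,142.4⌋ = 57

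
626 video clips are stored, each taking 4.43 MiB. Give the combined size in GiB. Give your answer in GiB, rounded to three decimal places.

2.708 GiB

Total = 626 × 4.43 MiB = 2773.18 MiB
= 2773.18 × 1,048,576 bytes = 2,907,889,991.68 bytes
1 GiB = 1,073,741,824 bytes
2,907,889,991.68 / 1,073,741,824 = 2.708 GiB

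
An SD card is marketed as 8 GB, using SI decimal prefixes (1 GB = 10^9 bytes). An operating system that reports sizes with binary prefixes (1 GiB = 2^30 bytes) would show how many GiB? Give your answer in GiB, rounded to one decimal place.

7.5 GiB

8 GB = 8 × 10^9 bytes = 8,000,000,000 bytes
1 GiB = 1,073,741,824 bytes
8,000,000,000 / 1,073,741,824 = 7.5 GiB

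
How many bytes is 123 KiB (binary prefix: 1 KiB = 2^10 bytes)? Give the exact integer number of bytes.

125,952 bytes

123 × 1,024 = 125,952 bytes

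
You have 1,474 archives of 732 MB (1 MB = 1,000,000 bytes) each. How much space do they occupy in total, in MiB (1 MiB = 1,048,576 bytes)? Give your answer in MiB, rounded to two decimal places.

Total = 1,474 × 732 MB = 1,078,968 MB
= 1,078,968 × 1,000,000 bytes = 1,078,968,000,000 bytes
1 MiB = 1,048,576 bytes
1,078,968,000,000 / 1,048,576 = 1,028,984.07 MiB

1,028,984.07 MiB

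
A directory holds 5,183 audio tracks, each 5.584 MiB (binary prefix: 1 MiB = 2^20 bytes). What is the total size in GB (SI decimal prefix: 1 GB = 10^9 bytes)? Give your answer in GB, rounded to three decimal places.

Total = 5,183 × 5.584 MiB = 28941.872 MiB
= 28941.872 × 1,048,576 bytes = 30,347,752,374.272 bytes
1 GB = 1,000,000,000 bytes
30,347,752,374.272 / 1,000,000,000 = 30.348 GB

30.348 GB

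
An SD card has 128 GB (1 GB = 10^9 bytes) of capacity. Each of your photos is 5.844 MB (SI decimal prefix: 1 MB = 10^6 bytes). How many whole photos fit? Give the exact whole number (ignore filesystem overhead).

21,902

Capacity: 128 GB = 128,000,000,000 bytes
Per item: 5.844 MB = 5,844,000 bytes
⌊128,000,000,000 / 5,844,000⌋ = 21,902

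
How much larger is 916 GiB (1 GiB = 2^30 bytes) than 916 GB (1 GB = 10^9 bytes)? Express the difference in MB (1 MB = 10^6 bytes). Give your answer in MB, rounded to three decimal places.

67,547.511 MB

916 GiB = 916 × 1,073,741,824 = 983,547,510,784 bytes
916 GB = 916 × 1,000,000,000 = 916,000,000,000 bytes
difference = 67,547,510,784 bytes
67,547,510,784 / 1,000,000 = 67,547.511 MB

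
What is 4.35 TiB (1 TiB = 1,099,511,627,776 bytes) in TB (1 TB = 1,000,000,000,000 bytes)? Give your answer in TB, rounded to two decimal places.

4.78 TB

4.35 TiB × 1,099,511,627,776 bytes/TiB = 4,782,875,580,825.6 bytes
1 TB = 1,000,000,000,000 bytes
4,782,875,580,825.6 / 1,000,000,000,000 = 4.78 TB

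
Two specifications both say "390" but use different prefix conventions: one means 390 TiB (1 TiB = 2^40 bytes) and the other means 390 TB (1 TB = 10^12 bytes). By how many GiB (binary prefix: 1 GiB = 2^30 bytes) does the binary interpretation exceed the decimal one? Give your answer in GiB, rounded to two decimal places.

36,144.20 GiB

390 TiB = 390 × 1,099,511,627,776 = 428,809,534,832,640 bytes
390 TB = 390 × 1,000,000,000,000 = 390,000,000,000,000 bytes
difference = 38,809,534,832,640 bytes
38,809,534,832,640 / 1,073,741,824 = 36,144.20 GiB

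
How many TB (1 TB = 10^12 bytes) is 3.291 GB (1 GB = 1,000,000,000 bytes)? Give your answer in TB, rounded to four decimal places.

3.291 GB = 3.291 × 10^9 bytes = 3,291,000,000 bytes
1 TB = 1,000,000,000,000 bytes
3,291,000,000 / 1,000,000,000,000 = 0.0033 TB

0.0033 TB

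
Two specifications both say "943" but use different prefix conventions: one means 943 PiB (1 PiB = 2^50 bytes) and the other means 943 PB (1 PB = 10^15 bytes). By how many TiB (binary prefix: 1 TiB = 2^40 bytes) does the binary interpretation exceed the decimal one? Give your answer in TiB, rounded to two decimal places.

107,978.50 TiB

943 PiB = 943 × 1,125,899,906,842,624 = 1,061,723,612,152,594,432 bytes
943 PB = 943 × 1,000,000,000,000,000 = 943,000,000,000,000,000 bytes
difference = 118,723,612,152,594,432 bytes
118,723,612,152,594,432 / 1,099,511,627,776 = 107,978.50 TiB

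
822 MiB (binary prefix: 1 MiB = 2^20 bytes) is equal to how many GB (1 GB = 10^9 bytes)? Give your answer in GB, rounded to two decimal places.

0.86 GB

822 MiB = 822 × 2^20 bytes = 861,929,472 bytes
1 GB = 10^9 bytes = 1,000,000,000 bytes
861,929,472 / 1,000,000,000 = 0.86 GB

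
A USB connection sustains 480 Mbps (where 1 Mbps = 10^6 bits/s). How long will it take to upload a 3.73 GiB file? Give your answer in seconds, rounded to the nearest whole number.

67 seconds

3.73 GiB = 4,005,057,003.52 bytes = 32,040,456,028.16 bits
480 Mbps = 480,000,000 bits/s
time = 32,040,456,028.16 / 480,000,000 = 67 s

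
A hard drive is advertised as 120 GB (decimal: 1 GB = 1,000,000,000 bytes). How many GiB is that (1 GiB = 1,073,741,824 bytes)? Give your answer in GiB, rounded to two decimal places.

120 GB × 1,000,000,000 bytes/GB = 120,000,000,000 bytes
1 GiB = 2^30 bytes = 1,073,741,824 bytes
120,000,000,000 / 1,073,741,824 = 111.76 GiB

111.76 GiB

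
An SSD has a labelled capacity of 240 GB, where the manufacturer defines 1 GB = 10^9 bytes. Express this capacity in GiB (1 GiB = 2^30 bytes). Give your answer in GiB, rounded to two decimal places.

223.52 GiB

240 GB = 240 × 10^9 bytes = 240,000,000,000 bytes
1 GiB = 2^30 bytes = 1,073,741,824 bytes
240,000,000,000 / 1,073,741,824 = 223.52 GiB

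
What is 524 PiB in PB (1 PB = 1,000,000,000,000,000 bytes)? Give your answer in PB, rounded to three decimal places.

589.972 PB

524 PiB = 524 × 2^50 bytes = 589,971,551,185,534,976 bytes
1 PB = 10^15 bytes = 1,000,000,000,000,000 bytes
589,971,551,185,534,976 / 1,000,000,000,000,000 = 589.972 PB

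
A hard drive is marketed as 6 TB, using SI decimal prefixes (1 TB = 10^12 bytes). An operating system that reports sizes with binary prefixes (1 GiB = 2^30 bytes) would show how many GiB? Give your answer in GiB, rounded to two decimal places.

5,587.94 GiB

6 TB × 1,000,000,000,000 bytes/TB = 6,000,000,000,000 bytes
1 GiB = 1,073,741,824 bytes
6,000,000,000,000 / 1,073,741,824 = 5,587.94 GiB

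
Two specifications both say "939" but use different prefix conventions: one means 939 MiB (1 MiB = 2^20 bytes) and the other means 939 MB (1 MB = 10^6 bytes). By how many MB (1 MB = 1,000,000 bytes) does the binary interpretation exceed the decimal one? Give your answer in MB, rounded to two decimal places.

45.61 MB

939 MiB = 939 × 1,048,576 = 984,612,864 bytes
939 MB = 939 × 1,000,000 = 939,000,000 bytes
difference = 45,612,864 bytes
45,612,864 / 1,000,000 = 45.61 MB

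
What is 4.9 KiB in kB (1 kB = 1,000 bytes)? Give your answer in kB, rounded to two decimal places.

4.9 KiB = 4.9 × 2^10 bytes = 5,017.6 bytes
1 kB = 10^3 bytes = 1,000 bytes
5,017.6 / 1,000 = 5.02 kB

5.02 kB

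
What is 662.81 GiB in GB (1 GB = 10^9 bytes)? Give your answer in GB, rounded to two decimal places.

662.81 GiB = 662.81 × 2^30 bytes = 711,686,818,365.44 bytes
1 GB = 10^9 bytes = 1,000,000,000 bytes
711,686,818,365.44 / 1,000,000,000 = 711.69 GB

711.69 GB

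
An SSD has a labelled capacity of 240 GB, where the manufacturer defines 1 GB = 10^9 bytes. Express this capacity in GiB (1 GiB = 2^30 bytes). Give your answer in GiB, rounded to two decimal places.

240 GB = 240 × 10^9 bytes = 240,000,000,000 bytes
1 GiB = 2^30 bytes = 1,073,741,824 bytes
240,000,000,000 / 1,073,741,824 = 223.52 GiB

223.52 GiB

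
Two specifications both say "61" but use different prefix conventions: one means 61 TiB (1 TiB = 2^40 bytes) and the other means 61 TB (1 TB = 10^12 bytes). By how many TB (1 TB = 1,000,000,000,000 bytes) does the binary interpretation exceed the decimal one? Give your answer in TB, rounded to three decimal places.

61 TiB = 61 × 1,099,511,627,776 = 67,070,209,294,336 bytes
61 TB = 61 × 1,000,000,000,000 = 61,000,000,000,000 bytes
difference = 6,070,209,294,336 bytes
6,070,209,294,336 / 1,000,000,000,000 = 6.070 TB

6.070 TB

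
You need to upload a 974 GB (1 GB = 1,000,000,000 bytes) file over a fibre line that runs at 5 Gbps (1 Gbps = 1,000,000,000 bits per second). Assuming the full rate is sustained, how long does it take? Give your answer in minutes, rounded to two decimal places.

25.97 minutes

974 GB = 974,000,000,000 bytes = 7,792,000,000,000 bits
5 Gbps = 5,000,000,000 bits/s
time = 7,792,000,000,000 / 5,000,000,000 = 1,558.400 s
1,558.400 s / 60 = 25.97 minutes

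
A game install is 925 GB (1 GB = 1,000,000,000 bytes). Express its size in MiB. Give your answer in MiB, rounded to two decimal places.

882,148.74 MiB

925 GB = 925 × 10^9 bytes = 925,000,000,000 bytes
1 MiB = 2^20 bytes = 1,048,576 bytes
925,000,000,000 / 1,048,576 = 882,148.74 MiB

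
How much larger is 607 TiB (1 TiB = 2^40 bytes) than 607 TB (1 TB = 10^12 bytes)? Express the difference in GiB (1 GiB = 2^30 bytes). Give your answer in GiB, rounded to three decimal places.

56,255.197 GiB

607 TiB = 607 × 1,099,511,627,776 = 667,403,558,060,032 bytes
607 TB = 607 × 1,000,000,000,000 = 607,000,000,000,000 bytes
difference = 60,403,558,060,032 bytes
60,403,558,060,032 / 1,073,741,824 = 56,255.197 GiB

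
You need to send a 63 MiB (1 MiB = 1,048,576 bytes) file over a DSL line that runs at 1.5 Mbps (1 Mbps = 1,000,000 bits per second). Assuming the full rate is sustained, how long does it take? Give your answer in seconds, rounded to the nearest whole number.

63 MiB = 66,060,288 bytes = 528,482,304 bits
1.5 Mbps = 1,500,000 bits/s
time = 528,482,304 / 1,500,000 = 352 s

352 seconds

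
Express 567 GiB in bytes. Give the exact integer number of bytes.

567 × 1,073,741,824 = 608,811,614,208 bytes

608,811,614,208 bytes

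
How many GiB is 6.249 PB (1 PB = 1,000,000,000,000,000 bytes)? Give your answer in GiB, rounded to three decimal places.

6.249 PB × 1,000,000,000,000,000 bytes/PB = 6,249,000,000,000,000 bytes
1 GiB = 1,073,741,824 bytes
6,249,000,000,000,000 / 1,073,741,824 = 5,819,834.769 GiB

5,819,834.769 GiB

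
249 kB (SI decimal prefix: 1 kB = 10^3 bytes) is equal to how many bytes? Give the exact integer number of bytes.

249 × 1,000 = 249,000 bytes  (1 kB = 10^3 bytes)

249,000 bytes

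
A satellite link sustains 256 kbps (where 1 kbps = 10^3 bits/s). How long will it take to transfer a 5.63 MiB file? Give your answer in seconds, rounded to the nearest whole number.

5.63 MiB = 5,903,482.88 bytes = 47,227,863.04 bits
256 kbps = 256,000 bits/s
time = 47,227,863.04 / 256,000 = 184 s

184 seconds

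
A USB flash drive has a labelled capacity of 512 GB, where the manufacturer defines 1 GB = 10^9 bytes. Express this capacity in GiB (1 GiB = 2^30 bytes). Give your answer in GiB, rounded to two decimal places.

512 GB × 1,000,000,000 bytes/GB = 512,000,000,000 bytes
1 GiB = 2^30 bytes = 1,073,741,824 bytes
512,000,000,000 / 1,073,741,824 = 476.84 GiB

476.84 GiB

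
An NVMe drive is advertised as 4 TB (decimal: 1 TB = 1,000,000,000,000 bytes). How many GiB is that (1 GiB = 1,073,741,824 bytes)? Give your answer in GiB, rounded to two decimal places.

4 TB = 4 × 10^12 bytes = 4,000,000,000,000 bytes
1 GiB = 1,073,741,824 bytes
4,000,000,000,000 / 1,073,741,824 = 3,725.29 GiB

3,725.29 GiB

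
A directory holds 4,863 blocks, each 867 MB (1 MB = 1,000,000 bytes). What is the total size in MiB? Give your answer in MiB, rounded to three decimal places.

Total = 4,863 × 867 MB = 4,216,221 MB
= 4,216,221 × 1,000,000 bytes = 4,216,221,000,000 bytes
1 MiB = 1,048,576 bytes
4,216,221,000,000 / 1,048,576 = 4,020,901.680 MiB

4,020,901.680 MiB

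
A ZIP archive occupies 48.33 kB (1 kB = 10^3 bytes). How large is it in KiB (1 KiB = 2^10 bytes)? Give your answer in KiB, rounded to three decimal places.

47.197 KiB

48.33 kB = 48.33 × 10^3 bytes = 48,330 bytes
1 KiB = 1,024 bytes
48,330 / 1,024 = 47.197 KiB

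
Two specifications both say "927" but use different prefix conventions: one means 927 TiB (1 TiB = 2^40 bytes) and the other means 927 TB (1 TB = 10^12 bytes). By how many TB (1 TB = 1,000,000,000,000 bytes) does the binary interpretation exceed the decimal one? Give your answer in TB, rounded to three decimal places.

92.247 TB

927 TiB = 927 × 1,099,511,627,776 = 1,019,247,278,948,352 bytes
927 TB = 927 × 1,000,000,000,000 = 927,000,000,000,000 bytes
difference = 92,247,278,948,352 bytes
92,247,278,948,352 / 1,000,000,000,000 = 92.247 TB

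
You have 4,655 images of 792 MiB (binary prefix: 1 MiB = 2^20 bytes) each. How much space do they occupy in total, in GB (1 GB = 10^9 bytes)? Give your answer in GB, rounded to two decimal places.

Total = 4,655 × 792 MiB = 3,686,760 MiB
= 3,686,760 × 1,048,576 bytes = 3,865,848,053,760 bytes
1 GB = 1,000,000,000 bytes
3,865,848,053,760 / 1,000,000,000 = 3,865.85 GB

3,865.85 GB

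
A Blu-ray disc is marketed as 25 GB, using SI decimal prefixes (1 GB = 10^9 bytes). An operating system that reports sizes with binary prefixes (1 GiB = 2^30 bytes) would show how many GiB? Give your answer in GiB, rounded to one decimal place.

25 GB × 1,000,000,000 bytes/GB = 25,000,000,000 bytes
1 GiB = 1,073,741,824 bytes
25,000,000,000 / 1,073,741,824 = 23.3 GiB

23.3 GiB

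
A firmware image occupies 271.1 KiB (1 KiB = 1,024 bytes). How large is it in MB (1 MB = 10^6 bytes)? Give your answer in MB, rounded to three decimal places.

271.1 KiB × 1,024 bytes/KiB = 277,606.4 bytes
1 MB = 10^6 bytes = 1,000,000 bytes
277,606.4 / 1,000,000 = 0.278 MB

0.278 MB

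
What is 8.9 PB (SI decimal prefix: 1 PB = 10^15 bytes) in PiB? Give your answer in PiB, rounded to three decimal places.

7.905 PiB

8.9 PB × 1,000,000,000,000,000 bytes/PB = 8,900,000,000,000,000 bytes
1 PiB = 2^50 bytes = 1,125,899,906,842,624 bytes
8,900,000,000,000,000 / 1,125,899,906,842,624 = 7.905 PiB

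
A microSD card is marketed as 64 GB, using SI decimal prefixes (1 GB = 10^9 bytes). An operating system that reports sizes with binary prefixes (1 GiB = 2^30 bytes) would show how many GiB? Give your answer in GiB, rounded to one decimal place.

64 GB = 64 × 10^9 bytes = 64,000,000,000 bytes
1 GiB = 2^30 bytes = 1,073,741,824 bytes
64,000,000,000 / 1,073,741,824 = 59.6 GiB

59.6 GiB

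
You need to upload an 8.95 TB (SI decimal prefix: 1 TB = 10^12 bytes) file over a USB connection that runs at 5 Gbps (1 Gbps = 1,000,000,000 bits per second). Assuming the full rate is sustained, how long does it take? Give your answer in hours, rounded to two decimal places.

3.98 hours

8.95 TB = 8,950,000,000,000 bytes = 71,600,000,000,000 bits
5 Gbps = 5,000,000,000 bits/s
time = 71,600,000,000,000 / 5,000,000,000 = 14,320.0000 s
14,320.0000 s / 3600 = 3.98 hours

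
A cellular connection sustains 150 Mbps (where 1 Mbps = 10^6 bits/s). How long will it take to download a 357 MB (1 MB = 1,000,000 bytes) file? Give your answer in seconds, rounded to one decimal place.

357 MB = 357,000,000 bytes = 2,856,000,000 bits
150 Mbps = 150,000,000 bits/s
time = 2,856,000,000 / 150,000,000 = 19.0 s

19.0 seconds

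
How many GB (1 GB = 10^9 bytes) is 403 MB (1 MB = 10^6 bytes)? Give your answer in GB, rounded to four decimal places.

403 MB × 1,000,000 bytes/MB = 403,000,000 bytes
1 GB = 1,000,000,000 bytes
403,000,000 / 1,000,000,000 = 0.4030 GB

0.4030 GB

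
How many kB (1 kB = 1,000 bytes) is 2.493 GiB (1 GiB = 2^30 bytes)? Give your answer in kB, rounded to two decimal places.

2.493 GiB × 1,073,741,824 bytes/GiB = 2,676,838,367.232 bytes
1 kB = 10^3 bytes = 1,000 bytes
2,676,838,367.232 / 1,000 = 2,676,838.37 kB

2,676,838.37 kB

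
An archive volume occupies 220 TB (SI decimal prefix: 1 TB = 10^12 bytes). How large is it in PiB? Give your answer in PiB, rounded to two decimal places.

220 TB × 1,000,000,000,000 bytes/TB = 220,000,000,000,000 bytes
1 PiB = 1,125,899,906,842,624 bytes
220,000,000,000,000 / 1,125,899,906,842,624 = 0.20 PiB

0.20 PiB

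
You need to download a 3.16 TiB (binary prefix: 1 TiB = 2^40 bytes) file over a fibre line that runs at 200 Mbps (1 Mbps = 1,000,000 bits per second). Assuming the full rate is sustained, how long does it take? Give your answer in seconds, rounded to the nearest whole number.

138,978 seconds

3.16 TiB = 3,474,456,743,772.16 bytes = 27,795,653,950,177.28 bits
200 Mbps = 200,000,000 bits/s
time = 27,795,653,950,177.28 / 200,000,000 = 138,978 s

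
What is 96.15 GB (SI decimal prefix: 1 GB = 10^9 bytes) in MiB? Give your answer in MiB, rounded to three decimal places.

91,695.786 MiB

96.15 GB × 1,000,000,000 bytes/GB = 96,150,000,000 bytes
1 MiB = 2^20 bytes = 1,048,576 bytes
96,150,000,000 / 1,048,576 = 91,695.786 MiB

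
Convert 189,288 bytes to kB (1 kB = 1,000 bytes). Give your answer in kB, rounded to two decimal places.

189,288 bytes given.
1 kB = 1,000 bytes
189,288 / 1,000 = 189.29 kB

189.29 kB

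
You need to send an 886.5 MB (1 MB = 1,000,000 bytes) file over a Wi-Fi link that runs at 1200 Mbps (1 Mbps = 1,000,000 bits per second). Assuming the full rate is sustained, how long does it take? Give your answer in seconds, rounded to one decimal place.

5.9 seconds

886.5 MB = 886,500,000 bytes = 7,092,000,000 bits
1200 Mbps = 1,200,000,000 bits/s
time = 7,092,000,000 / 1,200,000,000 = 5.9 s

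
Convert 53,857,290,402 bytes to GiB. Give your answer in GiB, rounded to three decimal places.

53,857,290,402 bytes given.
1 GiB = 1,073,741,824 bytes
53,857,290,402 / 1,073,741,824 = 50.159 GiB

50.159 GiB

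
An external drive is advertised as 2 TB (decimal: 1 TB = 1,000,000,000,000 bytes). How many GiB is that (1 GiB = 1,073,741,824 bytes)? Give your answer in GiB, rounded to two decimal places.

1,862.65 GiB

2 TB × 1,000,000,000,000 bytes/TB = 2,000,000,000,000 bytes
1 GiB = 2^30 bytes = 1,073,741,824 bytes
2,000,000,000,000 / 1,073,741,824 = 1,862.65 GiB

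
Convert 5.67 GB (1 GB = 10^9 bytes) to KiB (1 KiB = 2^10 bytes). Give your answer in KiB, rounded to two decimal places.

5,537,109.38 KiB

5.67 GB = 5.67 × 10^9 bytes = 5,670,000,000 bytes
1 KiB = 2^10 bytes = 1,024 bytes
5,670,000,000 / 1,024 = 5,537,109.38 KiB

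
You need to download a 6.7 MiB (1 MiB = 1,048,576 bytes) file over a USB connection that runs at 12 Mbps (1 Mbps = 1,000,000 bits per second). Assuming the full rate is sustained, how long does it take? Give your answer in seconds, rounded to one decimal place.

4.7 seconds

6.7 MiB = 7,025,459.2 bytes = 56,203,673.6 bits
12 Mbps = 12,000,000 bits/s
time = 56,203,673.6 / 12,000,000 = 4.7 s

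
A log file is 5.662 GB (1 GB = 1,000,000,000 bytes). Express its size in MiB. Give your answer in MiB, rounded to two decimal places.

5.662 GB × 1,000,000,000 bytes/GB = 5,662,000,000 bytes
1 MiB = 1,048,576 bytes
5,662,000,000 / 1,048,576 = 5,399.70 MiB

5,399.70 MiB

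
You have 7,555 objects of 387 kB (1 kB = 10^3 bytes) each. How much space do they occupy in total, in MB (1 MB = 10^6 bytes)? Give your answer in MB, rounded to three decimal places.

2,923.785 MB

Total = 7,555 × 387 kB = 2,923,785 kB
= 2,923,785 × 1,000 bytes = 2,923,785,000 bytes
1 MB = 1,000,000 bytes
2,923,785,000 / 1,000,000 = 2,923.785 MB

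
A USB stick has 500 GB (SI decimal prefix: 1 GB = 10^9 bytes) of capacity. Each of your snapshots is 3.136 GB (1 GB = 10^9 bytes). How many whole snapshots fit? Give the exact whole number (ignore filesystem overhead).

Capacity: 500 GB = 500,000,000,000 bytes
Per item: 3.136 GB = 3,136,000,000 bytes
⌊500,000,000,000 / 3,136,000,000⌋ = 159

159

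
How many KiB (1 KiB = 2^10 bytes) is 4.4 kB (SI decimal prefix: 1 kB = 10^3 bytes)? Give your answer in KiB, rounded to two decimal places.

4.4 kB = 4.4 × 10^3 bytes = 4,400 bytes
1 KiB = 1,024 bytes
4,400 / 1,024 = 4.30 KiB

4.30 KiB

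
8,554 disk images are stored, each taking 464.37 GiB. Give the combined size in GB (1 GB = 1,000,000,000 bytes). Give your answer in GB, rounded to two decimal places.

4,265,139.80 GB

Total = 8,554 × 464.37 GiB = 3972220.98 GiB
= 3972220.98 × 1,073,741,824 bytes = 4,265,139,800,396,267.52 bytes
1 GB = 1,000,000,000 bytes
4,265,139,800,396,267.52 / 1,000,000,000 = 4,265,139.80 GB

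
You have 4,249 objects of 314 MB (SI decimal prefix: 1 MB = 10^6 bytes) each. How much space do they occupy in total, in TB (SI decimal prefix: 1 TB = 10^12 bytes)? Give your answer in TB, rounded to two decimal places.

1.33 TB

Total = 4,249 × 314 MB = 1,334,186 MB
= 1,334,186 × 1,000,000 bytes = 1,334,186,000,000 bytes
1 TB = 1,000,000,000,000 bytes
1,334,186,000,000 / 1,000,000,000,000 = 1.33 TB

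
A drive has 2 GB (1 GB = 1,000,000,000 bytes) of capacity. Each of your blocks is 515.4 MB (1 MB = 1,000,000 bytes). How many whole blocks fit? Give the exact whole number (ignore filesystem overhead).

3

Capacity: 2 GB = 2,000,000,000 bytes
Per item: 515.4 MB = 515,400,000 bytes
⌊2,000,000,000 / 515,400,000⌋ = 3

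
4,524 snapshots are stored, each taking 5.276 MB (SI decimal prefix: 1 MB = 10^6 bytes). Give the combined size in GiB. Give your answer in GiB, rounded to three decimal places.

Total = 4,524 × 5.276 MB = 23868.624 MB
= 23868.624 × 1,000,000 bytes = 23,868,624,000 bytes
1 GiB = 1,073,741,824 bytes
23,868,624,000 / 1,073,741,824 = 22.229 GiB

22.229 GiB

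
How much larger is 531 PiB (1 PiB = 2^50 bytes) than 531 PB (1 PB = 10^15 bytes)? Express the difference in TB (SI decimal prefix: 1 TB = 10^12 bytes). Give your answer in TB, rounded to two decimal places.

66,852.85 TB

531 PiB = 531 × 1,125,899,906,842,624 = 597,852,850,533,433,344 bytes
531 PB = 531 × 1,000,000,000,000,000 = 531,000,000,000,000,000 bytes
difference = 66,852,850,533,433,344 bytes
66,852,850,533,433,344 / 1,000,000,000,000 = 66,852.85 TB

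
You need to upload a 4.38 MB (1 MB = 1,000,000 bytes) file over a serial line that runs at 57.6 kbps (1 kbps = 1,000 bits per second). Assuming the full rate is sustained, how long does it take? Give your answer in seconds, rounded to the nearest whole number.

4.38 MB = 4,380,000 bytes = 35,040,000 bits
57.6 kbps = 57,600 bits/s
time = 35,040,000 / 57,600 = 608 s

608 seconds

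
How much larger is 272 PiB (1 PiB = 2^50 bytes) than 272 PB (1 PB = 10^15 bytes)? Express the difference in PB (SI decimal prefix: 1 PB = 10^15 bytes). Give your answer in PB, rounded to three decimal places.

34.245 PB

272 PiB = 272 × 1,125,899,906,842,624 = 306,244,774,661,193,728 bytes
272 PB = 272 × 1,000,000,000,000,000 = 272,000,000,000,000,000 bytes
difference = 34,244,774,661,193,728 bytes
34,244,774,661,193,728 / 1,000,000,000,000,000 = 34.245 PB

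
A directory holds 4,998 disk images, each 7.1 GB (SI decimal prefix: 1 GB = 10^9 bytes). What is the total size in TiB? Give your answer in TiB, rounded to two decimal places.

Total = 4,998 × 7.1 GB = 35485.8 GB
= 35485.8 × 1,000,000,000 bytes = 35,485,800,000,000 bytes
1 TiB = 1,099,511,627,776 bytes
35,485,800,000,000 / 1,099,511,627,776 = 32.27 TiB

32.27 TiB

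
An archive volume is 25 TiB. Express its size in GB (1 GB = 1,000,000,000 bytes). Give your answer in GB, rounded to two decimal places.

25 TiB × 1,099,511,627,776 bytes/TiB = 27,487,790,694,400 bytes
1 GB = 10^9 bytes = 1,000,000,000 bytes
27,487,790,694,400 / 1,000,000,000 = 27,487.79 GB

27,487.79 GB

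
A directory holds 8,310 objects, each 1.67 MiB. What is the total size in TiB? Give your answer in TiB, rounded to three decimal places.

Total = 8,310 × 1.67 MiB = 13877.7 MiB
= 13877.7 × 1,048,576 bytes = 14,551,823,155.2 bytes
1 TiB = 1,099,511,627,776 bytes
14,551,823,155.2 / 1,099,511,627,776 = 0.013 TiB

0.013 TiB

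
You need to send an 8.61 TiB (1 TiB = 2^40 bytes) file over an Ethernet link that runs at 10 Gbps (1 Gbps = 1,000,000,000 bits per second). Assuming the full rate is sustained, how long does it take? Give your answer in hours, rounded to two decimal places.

2.10 hours

8.61 TiB = 9,466,795,115,151.36 bytes = 75,734,360,921,210.88 bits
10 Gbps = 10,000,000,000 bits/s
time = 75,734,360,921,210.88 / 10,000,000,000 = 7,573.4361 s
7,573.4361 s / 3600 = 2.10 hours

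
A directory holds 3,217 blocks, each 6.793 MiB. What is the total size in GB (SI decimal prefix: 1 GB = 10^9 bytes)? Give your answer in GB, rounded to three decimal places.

22.915 GB

Total = 3,217 × 6.793 MiB = 21853.081 MiB
= 21853.081 × 1,048,576 bytes = 22,914,616,262.656 bytes
1 GB = 1,000,000,000 bytes
22,914,616,262.656 / 1,000,000,000 = 22.915 GB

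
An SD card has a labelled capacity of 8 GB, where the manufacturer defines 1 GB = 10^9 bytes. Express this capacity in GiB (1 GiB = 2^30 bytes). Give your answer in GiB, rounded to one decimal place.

8 GB × 1,000,000,000 bytes/GB = 8,000,000,000 bytes
1 GiB = 2^30 bytes = 1,073,741,824 bytes
8,000,000,000 / 1,073,741,824 = 7.5 GiB

7.5 GiB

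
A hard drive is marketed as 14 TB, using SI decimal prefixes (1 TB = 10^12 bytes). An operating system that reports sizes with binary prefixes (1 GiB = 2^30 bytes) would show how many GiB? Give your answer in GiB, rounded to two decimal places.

14 TB = 14 × 10^12 bytes = 14,000,000,000,000 bytes
1 GiB = 2^30 bytes = 1,073,741,824 bytes
14,000,000,000,000 / 1,073,741,824 = 13,038.52 GiB

13,038.52 GiB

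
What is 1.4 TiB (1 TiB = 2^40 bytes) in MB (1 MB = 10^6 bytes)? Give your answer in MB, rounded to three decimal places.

1,539,316.279 MB

1.4 TiB = 1.4 × 2^40 bytes = 1,539,316,278,886.4 bytes
1 MB = 1,000,000 bytes
1,539,316,278,886.4 / 1,000,000 = 1,539,316.279 MB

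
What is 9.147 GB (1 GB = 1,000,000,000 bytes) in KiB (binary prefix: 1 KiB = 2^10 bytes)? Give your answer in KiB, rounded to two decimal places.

8,932,617.19 KiB

9.147 GB = 9.147 × 10^9 bytes = 9,147,000,000 bytes
1 KiB = 2^10 bytes = 1,024 bytes
9,147,000,000 / 1,024 = 8,932,617.19 KiB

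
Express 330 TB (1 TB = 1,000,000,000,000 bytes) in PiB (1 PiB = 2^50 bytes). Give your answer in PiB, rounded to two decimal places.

330 TB × 1,000,000,000,000 bytes/TB = 330,000,000,000,000 bytes
1 PiB = 2^50 bytes = 1,125,899,906,842,624 bytes
330,000,000,000,000 / 1,125,899,906,842,624 = 0.29 PiB

0.29 PiB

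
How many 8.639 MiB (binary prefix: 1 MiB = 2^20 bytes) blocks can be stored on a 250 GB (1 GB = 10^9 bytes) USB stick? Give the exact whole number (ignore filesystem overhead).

Capacity: 250 GB = 250,000,000,000 bytes
Per item: 8.639 MiB = 9,058,648.064 bytes
⌊250,000,000,000 / 9,058,648.064⌋ = 27,597

27,597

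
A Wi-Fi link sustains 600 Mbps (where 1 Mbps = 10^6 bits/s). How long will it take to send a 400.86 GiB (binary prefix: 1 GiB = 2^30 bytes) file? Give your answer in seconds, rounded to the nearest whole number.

5,739 seconds

400.86 GiB = 430,420,147,568.64 bytes = 3,443,361,180,549.12 bits
600 Mbps = 600,000,000 bits/s
time = 3,443,361,180,549.12 / 600,000,000 = 5,739 s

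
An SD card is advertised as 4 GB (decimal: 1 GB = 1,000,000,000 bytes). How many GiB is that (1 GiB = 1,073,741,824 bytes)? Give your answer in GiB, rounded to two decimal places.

3.73 GiB

4 GB × 1,000,000,000 bytes/GB = 4,000,000,000 bytes
1 GiB = 1,073,741,824 bytes
4,000,000,000 / 1,073,741,824 = 3.73 GiB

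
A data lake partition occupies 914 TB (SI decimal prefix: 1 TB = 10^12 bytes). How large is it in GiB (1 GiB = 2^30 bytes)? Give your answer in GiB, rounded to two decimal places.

914 TB × 1,000,000,000,000 bytes/TB = 914,000,000,000,000 bytes
1 GiB = 2^30 bytes = 1,073,741,824 bytes
914,000,000,000,000 / 1,073,741,824 = 851,228.83 GiB

851,228.83 GiB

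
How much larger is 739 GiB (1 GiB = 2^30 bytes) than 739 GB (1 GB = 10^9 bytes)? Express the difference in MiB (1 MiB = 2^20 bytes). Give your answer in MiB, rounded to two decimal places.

51,970.68 MiB

739 GiB = 739 × 1,073,741,824 = 793,495,207,936 bytes
739 GB = 739 × 1,000,000,000 = 739,000,000,000 bytes
difference = 54,495,207,936 bytes
54,495,207,936 / 1,048,576 = 51,970.68 MiB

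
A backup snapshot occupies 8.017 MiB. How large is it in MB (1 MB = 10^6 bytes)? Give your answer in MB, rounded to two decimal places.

8.017 MiB × 1,048,576 bytes/MiB = 8,406,433.792 bytes
1 MB = 10^6 bytes = 1,000,000 bytes
8,406,433.792 / 1,000,000 = 8.41 MB

8.41 MB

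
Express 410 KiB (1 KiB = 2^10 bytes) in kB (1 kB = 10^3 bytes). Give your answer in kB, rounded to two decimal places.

410 KiB = 410 × 2^10 bytes = 419,840 bytes
1 kB = 1,000 bytes
419,840 / 1,000 = 419.84 kB

419.84 kB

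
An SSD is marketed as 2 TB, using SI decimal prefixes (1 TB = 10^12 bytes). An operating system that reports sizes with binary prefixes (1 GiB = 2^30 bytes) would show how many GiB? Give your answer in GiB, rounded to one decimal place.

1,862.6 GiB

2 TB = 2 × 10^12 bytes = 2,000,000,000,000 bytes
1 GiB = 2^30 bytes = 1,073,741,824 bytes
2,000,000,000,000 / 1,073,741,824 = 1,862.6 GiB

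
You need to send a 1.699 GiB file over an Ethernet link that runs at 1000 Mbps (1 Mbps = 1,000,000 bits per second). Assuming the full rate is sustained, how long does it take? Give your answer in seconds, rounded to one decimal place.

1.699 GiB = 1,824,287,358.976 bytes = 14,594,298,871.808 bits
1000 Mbps = 1,000,000,000 bits/s
time = 14,594,298,871.808 / 1,000,000,000 = 14.6 s

14.6 seconds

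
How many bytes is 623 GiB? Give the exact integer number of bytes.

668,941,156,352 bytes

623 × 1,073,741,824 = 668,941,156,352 bytes  (1 GiB = 2^30 bytes)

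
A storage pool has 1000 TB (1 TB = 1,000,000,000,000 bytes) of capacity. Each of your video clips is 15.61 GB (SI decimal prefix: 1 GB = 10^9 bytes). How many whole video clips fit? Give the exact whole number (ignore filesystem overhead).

Capacity: 1000 TB = 1,000,000,000,000,000 bytes
Per item: 15.61 GB = 15,610,000,000 bytes
⌊1,000,000,000,000,000 / 15,610,000,000⌋ = 64,061

64,061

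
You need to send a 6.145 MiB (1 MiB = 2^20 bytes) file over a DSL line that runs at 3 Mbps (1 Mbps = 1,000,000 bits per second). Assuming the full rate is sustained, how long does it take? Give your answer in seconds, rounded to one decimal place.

17.2 seconds

6.145 MiB = 6,443,499.52 bytes = 51,547,996.16 bits
3 Mbps = 3,000,000 bits/s
time = 51,547,996.16 / 3,000,000 = 17.2 s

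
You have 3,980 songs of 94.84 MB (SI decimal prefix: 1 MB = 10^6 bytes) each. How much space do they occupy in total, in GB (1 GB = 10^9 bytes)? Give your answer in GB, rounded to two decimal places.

377.46 GB

Total = 3,980 × 94.84 MB = 377463.2 MB
= 377463.2 × 1,000,000 bytes = 377,463,200,000 bytes
1 GB = 1,000,000,000 bytes
377,463,200,000 / 1,000,000,000 = 377.46 GB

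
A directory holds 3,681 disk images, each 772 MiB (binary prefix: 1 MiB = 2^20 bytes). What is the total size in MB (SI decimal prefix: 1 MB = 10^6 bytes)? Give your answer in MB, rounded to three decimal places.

Total = 3,681 × 772 MiB = 2,841,732 MiB
= 2,841,732 × 1,048,576 bytes = 2,979,771,973,632 bytes
1 MB = 1,000,000 bytes
2,979,771,973,632 / 1,000,000 = 2,979,771.974 MB

2,979,771.974 MB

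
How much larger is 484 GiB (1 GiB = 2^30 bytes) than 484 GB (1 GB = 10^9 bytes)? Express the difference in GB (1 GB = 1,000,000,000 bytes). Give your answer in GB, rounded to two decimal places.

35.69 GB

484 GiB = 484 × 1,073,741,824 = 519,691,042,816 bytes
484 GB = 484 × 1,000,000,000 = 484,000,000,000 bytes
difference = 35,691,042,816 bytes
35,691,042,816 / 1,000,000,000 = 35.69 GB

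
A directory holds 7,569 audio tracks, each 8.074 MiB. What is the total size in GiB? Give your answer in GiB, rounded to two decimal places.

59.68 GiB

Total = 7,569 × 8.074 MiB = 61112.106 MiB
= 61112.106 × 1,048,576 bytes = 64,080,687,661.056 bytes
1 GiB = 1,073,741,824 bytes
64,080,687,661.056 / 1,073,741,824 = 59.68 GiB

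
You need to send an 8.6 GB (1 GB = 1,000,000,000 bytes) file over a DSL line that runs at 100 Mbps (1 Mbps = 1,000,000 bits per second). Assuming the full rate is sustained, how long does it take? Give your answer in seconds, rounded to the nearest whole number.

688 seconds

8.6 GB = 8,600,000,000 bytes = 68,800,000,000 bits
100 Mbps = 100,000,000 bits/s
time = 68,800,000,000 / 100,000,000 = 688 s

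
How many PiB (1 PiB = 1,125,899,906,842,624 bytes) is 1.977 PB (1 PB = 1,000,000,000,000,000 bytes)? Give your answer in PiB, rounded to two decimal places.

1.76 PiB

1.977 PB = 1.977 × 10^15 bytes = 1,977,000,000,000,000 bytes
1 PiB = 2^50 bytes = 1,125,899,906,842,624 bytes
1,977,000,000,000,000 / 1,125,899,906,842,624 = 1.76 PiB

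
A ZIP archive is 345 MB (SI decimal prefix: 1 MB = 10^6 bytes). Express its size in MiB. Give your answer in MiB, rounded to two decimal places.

345 MB = 345 × 10^6 bytes = 345,000,000 bytes
1 MiB = 1,048,576 bytes
345,000,000 / 1,048,576 = 329.02 MiB

329.02 MiB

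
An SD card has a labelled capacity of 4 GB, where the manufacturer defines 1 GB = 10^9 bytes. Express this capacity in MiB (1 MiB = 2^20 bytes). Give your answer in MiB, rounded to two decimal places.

4 GB = 4 × 10^9 bytes = 4,000,000,000 bytes
1 MiB = 1,048,576 bytes
4,000,000,000 / 1,048,576 = 3,814.70 MiB

3,814.70 MiB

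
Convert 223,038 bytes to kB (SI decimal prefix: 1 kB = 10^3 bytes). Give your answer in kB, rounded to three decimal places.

223.038 kB

223,038 bytes given.
1 kB = 10^3 bytes = 1,000 bytes
223,038 / 1,000 = 223.038 kB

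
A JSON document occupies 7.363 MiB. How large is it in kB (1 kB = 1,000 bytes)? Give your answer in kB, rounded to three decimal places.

7,720.665 kB

7.363 MiB × 1,048,576 bytes/MiB = 7,720,665.088 bytes
1 kB = 10^3 bytes = 1,000 bytes
7,720,665.088 / 1,000 = 7,720.665 kB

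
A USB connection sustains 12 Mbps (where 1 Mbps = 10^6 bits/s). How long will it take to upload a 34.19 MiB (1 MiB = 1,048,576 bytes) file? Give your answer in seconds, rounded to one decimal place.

23.9 seconds

34.19 MiB = 35,850,813.44 bytes = 286,806,507.52 bits
12 Mbps = 12,000,000 bits/s
time = 286,806,507.52 / 12,000,000 = 23.9 s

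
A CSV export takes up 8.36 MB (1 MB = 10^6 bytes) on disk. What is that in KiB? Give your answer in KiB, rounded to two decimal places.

8,164.06 KiB

8.36 MB = 8.36 × 10^6 bytes = 8,360,000 bytes
1 KiB = 2^10 bytes = 1,024 bytes
8,360,000 / 1,024 = 8,164.06 KiB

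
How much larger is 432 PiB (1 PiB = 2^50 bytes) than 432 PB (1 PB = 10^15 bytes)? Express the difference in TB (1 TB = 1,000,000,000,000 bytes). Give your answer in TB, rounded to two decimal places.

54,388.76 TB

432 PiB = 432 × 1,125,899,906,842,624 = 486,388,759,756,013,568 bytes
432 PB = 432 × 1,000,000,000,000,000 = 432,000,000,000,000,000 bytes
difference = 54,388,759,756,013,568 bytes
54,388,759,756,013,568 / 1,000,000,000,000 = 54,388.76 TB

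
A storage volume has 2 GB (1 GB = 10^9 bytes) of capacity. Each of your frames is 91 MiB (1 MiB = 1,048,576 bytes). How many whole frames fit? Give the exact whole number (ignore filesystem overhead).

20

Capacity: 2 GB = 2,000,000,000 bytes
Per item: 91 MiB = 95,420,416 bytes
⌊2,000,000,000 / 95,420,416⌋ = 20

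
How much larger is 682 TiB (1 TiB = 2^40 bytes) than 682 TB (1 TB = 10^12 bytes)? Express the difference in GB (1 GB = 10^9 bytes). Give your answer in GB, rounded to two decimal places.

67,866.93 GB

682 TiB = 682 × 1,099,511,627,776 = 749,866,930,143,232 bytes
682 TB = 682 × 1,000,000,000,000 = 682,000,000,000,000 bytes
difference = 67,866,930,143,232 bytes
67,866,930,143,232 / 1,000,000,000 = 67,866.93 GB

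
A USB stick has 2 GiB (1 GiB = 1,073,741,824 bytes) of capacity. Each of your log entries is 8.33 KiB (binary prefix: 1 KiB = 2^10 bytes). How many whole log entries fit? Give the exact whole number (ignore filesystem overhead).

Capacity: 2 GiB = 2,147,483,648 bytes
Per item: 8.33 KiB = 8,529.92 bytes
⌊2,147,483,648 / 8,529.92⌋ = 251,758

251,758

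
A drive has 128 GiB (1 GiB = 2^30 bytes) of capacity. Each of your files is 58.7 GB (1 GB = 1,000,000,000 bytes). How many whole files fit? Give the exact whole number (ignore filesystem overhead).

2

Capacity: 128 GiB = 137,438,953,472 bytes
Per item: 58.7 GB = 58,700,000,000 bytes
⌊137,438,953,472 / 58,700,000,000⌋ = 2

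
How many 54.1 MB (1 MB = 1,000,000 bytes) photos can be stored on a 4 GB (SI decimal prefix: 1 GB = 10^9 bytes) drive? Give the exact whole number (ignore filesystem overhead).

Capacity: 4 GB = 4,000,000,000 bytes
Per item: 54.1 MB = 54,100,000 bytes
⌊4,000,000,000 / 54,100,000⌋ = 73

73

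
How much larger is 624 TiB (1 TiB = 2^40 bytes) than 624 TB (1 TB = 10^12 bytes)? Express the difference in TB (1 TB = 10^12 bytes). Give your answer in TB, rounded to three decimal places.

62.095 TB

624 TiB = 624 × 1,099,511,627,776 = 686,095,255,732,224 bytes
624 TB = 624 × 1,000,000,000,000 = 624,000,000,000,000 bytes
difference = 62,095,255,732,224 bytes
62,095,255,732,224 / 1,000,000,000,000 = 62.095 TB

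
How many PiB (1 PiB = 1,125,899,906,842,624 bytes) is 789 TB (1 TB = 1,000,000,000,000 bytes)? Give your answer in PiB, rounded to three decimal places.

789 TB = 789 × 10^12 bytes = 789,000,000,000,000 bytes
1 PiB = 1,125,899,906,842,624 bytes
789,000,000,000,000 / 1,125,899,906,842,624 = 0.701 PiB

0.701 PiB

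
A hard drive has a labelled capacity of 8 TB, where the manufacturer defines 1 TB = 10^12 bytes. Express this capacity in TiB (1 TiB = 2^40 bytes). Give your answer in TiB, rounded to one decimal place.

8 TB = 8 × 10^12 bytes = 8,000,000,000,000 bytes
1 TiB = 2^40 bytes = 1,099,511,627,776 bytes
8,000,000,000,000 / 1,099,511,627,776 = 7.3 TiB

7.3 TiB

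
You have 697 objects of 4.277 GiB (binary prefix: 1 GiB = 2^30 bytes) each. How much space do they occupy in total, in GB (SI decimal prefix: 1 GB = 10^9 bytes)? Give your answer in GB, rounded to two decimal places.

Total = 697 × 4.277 GiB = 2981.069 GiB
= 2981.069 × 1,073,741,824 bytes = 3,200,898,465,529.856 bytes
1 GB = 1,000,000,000 bytes
3,200,898,465,529.856 / 1,000,000,000 = 3,200.90 GB

3,200.90 GB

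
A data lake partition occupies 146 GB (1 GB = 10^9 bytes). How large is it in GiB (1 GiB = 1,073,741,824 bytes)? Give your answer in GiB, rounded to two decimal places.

146 GB × 1,000,000,000 bytes/GB = 146,000,000,000 bytes
1 GiB = 2^30 bytes = 1,073,741,824 bytes
146,000,000,000 / 1,073,741,824 = 135.97 GiB

135.97 GiB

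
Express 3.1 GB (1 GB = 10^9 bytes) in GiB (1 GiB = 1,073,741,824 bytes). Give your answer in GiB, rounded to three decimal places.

2.887 GiB

3.1 GB = 3.1 × 10^9 bytes = 3,100,000,000 bytes
1 GiB = 1,073,741,824 bytes
3,100,000,000 / 1,073,741,824 = 2.887 GiB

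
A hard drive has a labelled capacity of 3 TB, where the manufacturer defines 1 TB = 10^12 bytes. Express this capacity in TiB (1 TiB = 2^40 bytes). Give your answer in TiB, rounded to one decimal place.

3 TB = 3 × 10^12 bytes = 3,000,000,000,000 bytes
1 TiB = 1,099,511,627,776 bytes
3,000,000,000,000 / 1,099,511,627,776 = 2.7 TiB

2.7 TiB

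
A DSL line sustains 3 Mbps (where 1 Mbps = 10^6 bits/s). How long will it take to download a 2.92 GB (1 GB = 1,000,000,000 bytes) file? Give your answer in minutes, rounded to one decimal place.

129.8 minutes

2.92 GB = 2,920,000,000 bytes = 23,360,000,000 bits
3 Mbps = 3,000,000 bits/s
time = 23,360,000,000 / 3,000,000 = 7,786.67 s
7,786.67 s / 60 = 129.8 minutes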